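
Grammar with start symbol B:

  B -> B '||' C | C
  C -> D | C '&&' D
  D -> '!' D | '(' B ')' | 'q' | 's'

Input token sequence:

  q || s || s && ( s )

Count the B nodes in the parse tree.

[B [B [B [C [D q]]] || [C [D s]]] || [C [C [D s]] && [D ( [B [C [D s]]] )]]]

4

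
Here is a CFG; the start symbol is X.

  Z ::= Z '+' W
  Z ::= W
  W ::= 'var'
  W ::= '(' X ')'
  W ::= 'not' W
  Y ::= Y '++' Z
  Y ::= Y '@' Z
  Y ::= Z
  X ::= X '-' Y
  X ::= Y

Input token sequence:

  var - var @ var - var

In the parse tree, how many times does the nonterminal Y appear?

[X [X [X [Y [Z [W var]]]] - [Y [Y [Z [W var]]] @ [Z [W var]]]] - [Y [Z [W var]]]]

4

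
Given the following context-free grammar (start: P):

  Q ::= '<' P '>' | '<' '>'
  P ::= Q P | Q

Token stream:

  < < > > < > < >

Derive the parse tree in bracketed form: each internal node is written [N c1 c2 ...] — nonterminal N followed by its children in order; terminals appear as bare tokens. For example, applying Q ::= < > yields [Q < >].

P
Q P
< P > P
< Q > P
< < > > P
< < > > Q P
< < > > < > P
< < > > < > Q
< < > > < > < >

[P [Q < [P [Q < >]] >] [P [Q < >] [P [Q < >]]]]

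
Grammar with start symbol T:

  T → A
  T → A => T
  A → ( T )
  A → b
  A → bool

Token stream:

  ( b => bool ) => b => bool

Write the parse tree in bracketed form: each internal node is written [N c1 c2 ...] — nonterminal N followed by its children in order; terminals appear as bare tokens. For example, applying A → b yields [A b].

T
A => T
( T ) => T
( A => T ) => T
( b => T ) => T
( b => A ) => T
( b => bool ) => T
( b => bool ) => A => T
( b => bool ) => b => T
( b => bool ) => b => A
( b => bool ) => b => bool

[T [A ( [T [A b] => [T [A bool]]] )] => [T [A b] => [T [A bool]]]]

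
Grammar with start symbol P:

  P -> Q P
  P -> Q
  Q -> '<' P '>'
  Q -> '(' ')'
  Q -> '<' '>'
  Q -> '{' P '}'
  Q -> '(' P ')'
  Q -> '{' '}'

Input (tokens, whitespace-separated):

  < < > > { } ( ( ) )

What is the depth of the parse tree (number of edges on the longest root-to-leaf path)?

[P [Q < [P [Q < >]] >] [P [Q { }] [P [Q ( [P [Q ( )]] )]]]]

6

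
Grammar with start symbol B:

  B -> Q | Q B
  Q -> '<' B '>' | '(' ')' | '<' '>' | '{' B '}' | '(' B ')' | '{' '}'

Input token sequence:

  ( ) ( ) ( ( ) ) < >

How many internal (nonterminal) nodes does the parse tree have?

10

[B [Q ( )] [B [Q ( )] [B [Q ( [B [Q ( )]] )] [B [Q < >]]]]]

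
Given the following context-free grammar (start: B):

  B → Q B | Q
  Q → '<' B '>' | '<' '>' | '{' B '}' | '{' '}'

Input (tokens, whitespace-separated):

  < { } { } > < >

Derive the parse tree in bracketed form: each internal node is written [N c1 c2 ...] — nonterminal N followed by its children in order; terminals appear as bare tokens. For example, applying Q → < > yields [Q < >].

B
Q B
< B > B
< Q B > B
< { } B > B
< { } Q > B
< { } { } > B
< { } { } > Q
< { } { } > < >

[B [Q < [B [Q { }] [B [Q { }]]] >] [B [Q < >]]]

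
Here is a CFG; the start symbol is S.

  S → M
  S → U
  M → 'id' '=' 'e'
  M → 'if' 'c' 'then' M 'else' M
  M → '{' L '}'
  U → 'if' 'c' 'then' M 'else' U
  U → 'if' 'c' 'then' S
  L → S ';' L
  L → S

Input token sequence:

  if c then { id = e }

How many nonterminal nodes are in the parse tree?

7

[S [U if c then [S [M { [L [S [M id = e]]] }]]]]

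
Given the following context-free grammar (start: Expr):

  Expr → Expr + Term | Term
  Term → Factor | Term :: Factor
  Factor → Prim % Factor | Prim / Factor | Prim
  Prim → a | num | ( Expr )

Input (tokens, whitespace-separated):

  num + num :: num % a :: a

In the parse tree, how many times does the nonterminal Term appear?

4

[Expr [Expr [Term [Factor [Prim num]]]] + [Term [Term [Term [Factor [Prim num]]] :: [Factor [Prim num] % [Factor [Prim a]]]] :: [Factor [Prim a]]]]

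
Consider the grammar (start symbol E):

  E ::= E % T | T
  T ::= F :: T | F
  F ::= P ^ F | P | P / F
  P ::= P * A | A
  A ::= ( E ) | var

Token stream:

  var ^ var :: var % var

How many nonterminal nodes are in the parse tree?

[E [E [T [F [P [A var]] ^ [F [P [A var]]]] :: [T [F [P [A var]]]]]] % [T [F [P [A var]]]]]

17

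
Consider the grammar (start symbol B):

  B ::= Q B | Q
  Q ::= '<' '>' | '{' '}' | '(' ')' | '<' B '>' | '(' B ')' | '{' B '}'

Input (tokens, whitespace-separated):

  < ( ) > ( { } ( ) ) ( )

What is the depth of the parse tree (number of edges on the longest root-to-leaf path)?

6

[B [Q < [B [Q ( )]] >] [B [Q ( [B [Q { }] [B [Q ( )]]] )] [B [Q ( )]]]]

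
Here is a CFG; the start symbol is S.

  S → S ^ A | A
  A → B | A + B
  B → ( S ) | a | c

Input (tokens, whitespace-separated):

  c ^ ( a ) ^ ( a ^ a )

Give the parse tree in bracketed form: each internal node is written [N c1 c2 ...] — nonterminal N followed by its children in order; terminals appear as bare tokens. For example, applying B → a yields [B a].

[S [S [S [A [B c]]] ^ [A [B ( [S [A [B a]]] )]]] ^ [A [B ( [S [S [A [B a]]] ^ [A [B a]]] )]]]

S
S ^ A
S ^ A ^ A
A ^ A ^ A
B ^ A ^ A
c ^ A ^ A
c ^ B ^ A
c ^ ( S ) ^ A
c ^ ( A ) ^ A
c ^ ( B ) ^ A
c ^ ( a ) ^ A
c ^ ( a ) ^ B
c ^ ( a ) ^ ( S )
c ^ ( a ) ^ ( S ^ A )
c ^ ( a ) ^ ( A ^ A )
c ^ ( a ) ^ ( B ^ A )
c ^ ( a ) ^ ( a ^ A )
c ^ ( a ) ^ ( a ^ B )
c ^ ( a ) ^ ( a ^ a )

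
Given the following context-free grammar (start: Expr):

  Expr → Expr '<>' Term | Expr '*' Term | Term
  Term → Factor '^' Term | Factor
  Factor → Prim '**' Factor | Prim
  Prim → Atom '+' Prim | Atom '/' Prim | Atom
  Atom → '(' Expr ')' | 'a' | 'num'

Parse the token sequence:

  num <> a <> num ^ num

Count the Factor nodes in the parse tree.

[Expr [Expr [Expr [Term [Factor [Prim [Atom num]]]]] <> [Term [Factor [Prim [Atom a]]]]] <> [Term [Factor [Prim [Atom num]]] ^ [Term [Factor [Prim [Atom num]]]]]]

4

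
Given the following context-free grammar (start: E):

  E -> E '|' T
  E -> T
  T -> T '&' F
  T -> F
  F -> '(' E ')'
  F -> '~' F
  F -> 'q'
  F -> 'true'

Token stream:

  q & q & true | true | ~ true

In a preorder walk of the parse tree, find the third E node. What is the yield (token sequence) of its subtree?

[E [E [E [T [T [T [F q]] & [F q]] & [F true]]] | [T [F true]]] | [T [F ~ [F true]]]]

q & q & true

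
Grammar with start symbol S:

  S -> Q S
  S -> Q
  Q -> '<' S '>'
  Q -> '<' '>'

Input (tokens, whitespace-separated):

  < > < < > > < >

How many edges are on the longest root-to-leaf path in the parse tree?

5

[S [Q < >] [S [Q < [S [Q < >]] >] [S [Q < >]]]]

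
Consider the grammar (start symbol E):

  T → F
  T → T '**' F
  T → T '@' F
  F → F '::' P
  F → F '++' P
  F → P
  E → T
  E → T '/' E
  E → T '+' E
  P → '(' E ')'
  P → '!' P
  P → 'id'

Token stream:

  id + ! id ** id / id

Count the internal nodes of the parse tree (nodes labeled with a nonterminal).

16

[E [T [F [P id]]] + [E [T [T [F [P ! [P id]]]] ** [F [P id]]] / [E [T [F [P id]]]]]]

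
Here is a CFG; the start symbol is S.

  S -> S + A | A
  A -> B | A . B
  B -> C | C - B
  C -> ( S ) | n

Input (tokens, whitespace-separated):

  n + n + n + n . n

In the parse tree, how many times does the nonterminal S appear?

4

[S [S [S [S [A [B [C n]]]] + [A [B [C n]]]] + [A [B [C n]]]] + [A [A [B [C n]]] . [B [C n]]]]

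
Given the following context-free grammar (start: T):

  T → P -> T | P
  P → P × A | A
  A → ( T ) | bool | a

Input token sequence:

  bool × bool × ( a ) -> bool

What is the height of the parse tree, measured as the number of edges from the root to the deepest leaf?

6

[T [P [P [P [A bool]] × [A bool]] × [A ( [T [P [A a]]] )]] -> [T [P [A bool]]]]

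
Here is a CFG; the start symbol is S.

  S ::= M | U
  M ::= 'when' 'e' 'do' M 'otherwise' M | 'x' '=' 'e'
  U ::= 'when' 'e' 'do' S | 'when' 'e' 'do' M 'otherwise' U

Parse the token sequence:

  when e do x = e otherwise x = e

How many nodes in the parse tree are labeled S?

[S [M when e do [M x = e] otherwise [M x = e]]]

1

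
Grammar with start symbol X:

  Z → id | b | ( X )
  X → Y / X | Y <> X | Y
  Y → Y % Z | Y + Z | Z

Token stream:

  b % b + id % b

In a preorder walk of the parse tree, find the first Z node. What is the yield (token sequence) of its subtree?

[X [Y [Y [Y [Y [Z b]] % [Z b]] + [Z id]] % [Z b]]]

b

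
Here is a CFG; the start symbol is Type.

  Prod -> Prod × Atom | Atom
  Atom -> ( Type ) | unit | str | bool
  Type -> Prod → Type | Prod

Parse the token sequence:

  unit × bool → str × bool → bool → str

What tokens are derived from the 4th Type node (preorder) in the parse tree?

[Type [Prod [Prod [Atom unit]] × [Atom bool]] → [Type [Prod [Prod [Atom str]] × [Atom bool]] → [Type [Prod [Atom bool]] → [Type [Prod [Atom str]]]]]]

str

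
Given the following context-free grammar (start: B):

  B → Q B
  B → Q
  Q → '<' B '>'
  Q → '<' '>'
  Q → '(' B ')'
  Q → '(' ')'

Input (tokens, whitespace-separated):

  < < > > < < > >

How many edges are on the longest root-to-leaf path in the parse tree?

[B [Q < [B [Q < >]] >] [B [Q < [B [Q < >]] >]]]

5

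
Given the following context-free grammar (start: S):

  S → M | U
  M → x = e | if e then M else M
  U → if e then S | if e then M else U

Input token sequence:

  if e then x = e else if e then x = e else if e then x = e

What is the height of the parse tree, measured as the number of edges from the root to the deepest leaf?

6

[S [U if e then [M x = e] else [U if e then [M x = e] else [U if e then [S [M x = e]]]]]]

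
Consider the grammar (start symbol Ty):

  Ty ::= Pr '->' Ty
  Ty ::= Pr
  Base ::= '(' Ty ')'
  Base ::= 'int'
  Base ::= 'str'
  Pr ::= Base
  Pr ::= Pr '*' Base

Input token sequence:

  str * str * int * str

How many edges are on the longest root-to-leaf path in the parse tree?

6

[Ty [Pr [Pr [Pr [Pr [Base str]] * [Base str]] * [Base int]] * [Base str]]]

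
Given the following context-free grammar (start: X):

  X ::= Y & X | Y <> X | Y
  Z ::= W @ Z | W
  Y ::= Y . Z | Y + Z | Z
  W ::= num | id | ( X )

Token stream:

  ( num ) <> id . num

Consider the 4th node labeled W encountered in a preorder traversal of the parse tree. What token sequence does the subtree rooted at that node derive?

[X [Y [Z [W ( [X [Y [Z [W num]]]] )]]] <> [X [Y [Y [Z [W id]]] . [Z [W num]]]]]

num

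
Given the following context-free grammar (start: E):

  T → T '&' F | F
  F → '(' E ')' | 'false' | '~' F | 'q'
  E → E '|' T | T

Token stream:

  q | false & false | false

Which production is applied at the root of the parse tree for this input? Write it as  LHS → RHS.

[E [E [E [T [F q]]] | [T [T [F false]] & [F false]]] | [T [F false]]]

E → E '|' T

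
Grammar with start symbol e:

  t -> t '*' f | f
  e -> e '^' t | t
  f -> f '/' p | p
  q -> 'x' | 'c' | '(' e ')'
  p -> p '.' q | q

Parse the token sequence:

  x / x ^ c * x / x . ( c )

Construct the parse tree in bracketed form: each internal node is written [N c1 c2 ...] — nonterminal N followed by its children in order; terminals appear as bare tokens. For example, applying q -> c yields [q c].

[e [e [t [f [f [p [q x]]] / [p [q x]]]]] ^ [t [t [f [p [q c]]]] * [f [f [p [q x]]] / [p [p [q x]] . [q ( [e [t [f [p [q c]]]]] )]]]]]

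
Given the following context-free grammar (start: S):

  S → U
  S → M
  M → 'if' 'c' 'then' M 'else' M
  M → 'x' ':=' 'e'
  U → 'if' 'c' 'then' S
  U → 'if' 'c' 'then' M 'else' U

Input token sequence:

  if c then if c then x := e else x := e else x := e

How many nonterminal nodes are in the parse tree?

6

[S [M if c then [M if c then [M x := e] else [M x := e]] else [M x := e]]]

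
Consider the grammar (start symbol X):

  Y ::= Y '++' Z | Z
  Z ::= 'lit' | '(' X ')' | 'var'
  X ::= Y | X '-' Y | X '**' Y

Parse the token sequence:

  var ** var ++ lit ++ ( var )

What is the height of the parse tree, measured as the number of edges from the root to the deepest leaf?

[X [X [Y [Z var]]] ** [Y [Y [Y [Z var]] ++ [Z lit]] ++ [Z ( [X [Y [Z var]]] )]]]

6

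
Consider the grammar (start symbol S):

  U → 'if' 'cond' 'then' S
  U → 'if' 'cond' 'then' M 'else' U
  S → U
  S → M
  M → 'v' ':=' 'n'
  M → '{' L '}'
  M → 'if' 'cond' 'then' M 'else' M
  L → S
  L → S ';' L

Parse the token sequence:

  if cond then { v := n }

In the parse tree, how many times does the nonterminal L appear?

1

[S [U if cond then [S [M { [L [S [M v := n]]] }]]]]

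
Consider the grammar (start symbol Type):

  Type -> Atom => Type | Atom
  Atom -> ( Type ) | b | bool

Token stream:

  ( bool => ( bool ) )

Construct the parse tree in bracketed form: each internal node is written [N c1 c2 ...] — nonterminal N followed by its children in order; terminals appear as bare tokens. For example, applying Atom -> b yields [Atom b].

[Type [Atom ( [Type [Atom bool] => [Type [Atom ( [Type [Atom bool]] )]]] )]]

Type
Atom
( Type )
( Atom => Type )
( bool => Type )
( bool => Atom )
( bool => ( Type ) )
( bool => ( Atom ) )
( bool => ( bool ) )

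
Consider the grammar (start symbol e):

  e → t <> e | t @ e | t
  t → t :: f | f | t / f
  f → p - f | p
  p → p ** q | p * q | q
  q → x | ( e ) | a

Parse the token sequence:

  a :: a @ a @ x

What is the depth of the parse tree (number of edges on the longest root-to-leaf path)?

[e [t [t [f [p [q a]]]] :: [f [p [q a]]]] @ [e [t [f [p [q a]]]] @ [e [t [f [p [q x]]]]]]]

7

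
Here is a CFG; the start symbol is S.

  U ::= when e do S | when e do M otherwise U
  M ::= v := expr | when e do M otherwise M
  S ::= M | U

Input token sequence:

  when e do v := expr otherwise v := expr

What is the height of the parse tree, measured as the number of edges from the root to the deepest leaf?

[S [M when e do [M v := expr] otherwise [M v := expr]]]

3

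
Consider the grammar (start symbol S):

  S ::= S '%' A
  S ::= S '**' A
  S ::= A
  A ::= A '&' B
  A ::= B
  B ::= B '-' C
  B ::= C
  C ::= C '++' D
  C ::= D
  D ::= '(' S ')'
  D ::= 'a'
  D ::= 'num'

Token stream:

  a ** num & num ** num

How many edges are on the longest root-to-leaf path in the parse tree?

[S [S [S [A [B [C [D a]]]]] ** [A [A [B [C [D num]]]] & [B [C [D num]]]]] ** [A [B [C [D num]]]]]

7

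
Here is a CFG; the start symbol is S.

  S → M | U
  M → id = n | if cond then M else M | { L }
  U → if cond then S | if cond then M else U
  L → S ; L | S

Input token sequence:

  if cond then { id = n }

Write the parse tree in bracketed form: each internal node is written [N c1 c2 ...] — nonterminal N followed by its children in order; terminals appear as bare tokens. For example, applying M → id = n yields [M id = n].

[S [U if cond then [S [M { [L [S [M id = n]]] }]]]]

S
U
if cond then S
if cond then M
if cond then { L }
if cond then { S }
if cond then { M }
if cond then { id = n }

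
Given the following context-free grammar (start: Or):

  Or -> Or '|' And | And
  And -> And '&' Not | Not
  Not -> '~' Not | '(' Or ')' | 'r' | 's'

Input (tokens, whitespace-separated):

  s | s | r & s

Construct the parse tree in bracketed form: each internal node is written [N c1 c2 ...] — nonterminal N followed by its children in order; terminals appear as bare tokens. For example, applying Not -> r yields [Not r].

Or
Or | And
Or | And | And
And | And | And
Not | And | And
s | And | And
s | Not | And
s | s | And
s | s | And & Not
s | s | Not & Not
s | s | r & Not
s | s | r & s

[Or [Or [Or [And [Not s]]] | [And [Not s]]] | [And [And [Not r]] & [Not s]]]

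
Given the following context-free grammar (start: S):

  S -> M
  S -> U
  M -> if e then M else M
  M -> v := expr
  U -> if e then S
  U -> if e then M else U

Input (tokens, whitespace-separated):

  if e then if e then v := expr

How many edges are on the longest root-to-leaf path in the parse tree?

6

[S [U if e then [S [U if e then [S [M v := expr]]]]]]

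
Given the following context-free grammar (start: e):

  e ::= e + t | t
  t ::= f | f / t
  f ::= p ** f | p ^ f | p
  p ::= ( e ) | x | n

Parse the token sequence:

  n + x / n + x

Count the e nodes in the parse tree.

[e [e [e [t [f [p n]]]] + [t [f [p x]] / [t [f [p n]]]]] + [t [f [p x]]]]

3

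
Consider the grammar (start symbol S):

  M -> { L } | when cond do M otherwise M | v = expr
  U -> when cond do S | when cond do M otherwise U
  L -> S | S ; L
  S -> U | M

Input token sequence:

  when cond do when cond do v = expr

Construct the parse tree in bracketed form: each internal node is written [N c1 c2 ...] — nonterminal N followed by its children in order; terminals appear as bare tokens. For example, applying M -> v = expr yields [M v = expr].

S
U
when cond do S
when cond do U
when cond do when cond do S
when cond do when cond do M
when cond do when cond do v = expr

[S [U when cond do [S [U when cond do [S [M v = expr]]]]]]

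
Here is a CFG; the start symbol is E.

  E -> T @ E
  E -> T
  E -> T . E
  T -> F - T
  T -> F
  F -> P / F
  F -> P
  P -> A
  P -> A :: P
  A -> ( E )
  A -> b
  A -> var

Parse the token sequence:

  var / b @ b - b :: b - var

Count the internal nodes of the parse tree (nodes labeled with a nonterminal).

[E [T [F [P [A var]] / [F [P [A b]]]]] @ [E [T [F [P [A b]]] - [T [F [P [A b] :: [P [A b]]]] - [T [F [P [A var]]]]]]]]

23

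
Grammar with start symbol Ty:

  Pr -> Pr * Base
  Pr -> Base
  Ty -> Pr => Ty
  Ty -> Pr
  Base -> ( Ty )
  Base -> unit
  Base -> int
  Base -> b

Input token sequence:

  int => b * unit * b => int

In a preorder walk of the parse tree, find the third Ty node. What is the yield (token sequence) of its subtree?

int

[Ty [Pr [Base int]] => [Ty [Pr [Pr [Pr [Base b]] * [Base unit]] * [Base b]] => [Ty [Pr [Base int]]]]]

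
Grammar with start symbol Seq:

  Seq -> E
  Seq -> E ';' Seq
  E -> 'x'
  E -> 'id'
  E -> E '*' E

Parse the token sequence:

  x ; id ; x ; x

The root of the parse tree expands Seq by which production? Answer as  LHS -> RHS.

[Seq [E x] ; [Seq [E id] ; [Seq [E x] ; [Seq [E x]]]]]

Seq -> E ';' Seq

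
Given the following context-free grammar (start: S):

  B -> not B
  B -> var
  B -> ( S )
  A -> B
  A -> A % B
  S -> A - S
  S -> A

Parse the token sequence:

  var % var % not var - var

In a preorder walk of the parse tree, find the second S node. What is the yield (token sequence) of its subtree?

var

[S [A [A [A [B var]] % [B var]] % [B not [B var]]] - [S [A [B var]]]]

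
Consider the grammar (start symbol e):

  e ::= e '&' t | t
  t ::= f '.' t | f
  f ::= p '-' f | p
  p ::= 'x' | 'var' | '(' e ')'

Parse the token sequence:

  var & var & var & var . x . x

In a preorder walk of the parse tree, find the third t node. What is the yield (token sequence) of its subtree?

var

[e [e [e [e [t [f [p var]]]] & [t [f [p var]]]] & [t [f [p var]]]] & [t [f [p var]] . [t [f [p x]] . [t [f [p x]]]]]]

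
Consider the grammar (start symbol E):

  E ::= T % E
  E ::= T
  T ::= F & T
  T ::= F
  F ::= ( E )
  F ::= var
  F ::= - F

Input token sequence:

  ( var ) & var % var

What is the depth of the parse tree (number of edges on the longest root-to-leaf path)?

[E [T [F ( [E [T [F var]]] )] & [T [F var]]] % [E [T [F var]]]]

6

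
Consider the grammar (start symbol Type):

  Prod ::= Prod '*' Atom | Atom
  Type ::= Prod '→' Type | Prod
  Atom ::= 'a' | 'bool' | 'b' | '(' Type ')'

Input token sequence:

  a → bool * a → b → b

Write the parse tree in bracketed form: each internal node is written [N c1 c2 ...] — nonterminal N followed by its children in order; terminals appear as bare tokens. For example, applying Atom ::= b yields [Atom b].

[Type [Prod [Atom a]] → [Type [Prod [Prod [Atom bool]] * [Atom a]] → [Type [Prod [Atom b]] → [Type [Prod [Atom b]]]]]]

Type
Prod → Type
Atom → Type
a → Type
a → Prod → Type
a → Prod * Atom → Type
a → Atom * Atom → Type
a → bool * Atom → Type
a → bool * a → Type
a → bool * a → Prod → Type
a → bool * a → Atom → Type
a → bool * a → b → Type
a → bool * a → b → Prod
a → bool * a → b → Atom
a → bool * a → b → b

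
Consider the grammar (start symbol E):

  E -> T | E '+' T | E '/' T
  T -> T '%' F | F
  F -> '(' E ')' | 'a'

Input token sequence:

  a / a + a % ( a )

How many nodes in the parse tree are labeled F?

[E [E [E [T [F a]]] / [T [F a]]] + [T [T [F a]] % [F ( [E [T [F a]]] )]]]

5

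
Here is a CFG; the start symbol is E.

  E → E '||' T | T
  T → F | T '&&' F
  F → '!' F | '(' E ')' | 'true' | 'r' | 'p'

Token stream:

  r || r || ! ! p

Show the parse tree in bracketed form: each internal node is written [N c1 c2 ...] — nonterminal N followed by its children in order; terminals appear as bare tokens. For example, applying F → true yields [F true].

E
E || T
E || T || T
T || T || T
F || T || T
r || T || T
r || F || T
r || r || T
r || r || F
r || r || ! F
r || r || ! ! F
r || r || ! ! p

[E [E [E [T [F r]]] || [T [F r]]] || [T [F ! [F ! [F p]]]]]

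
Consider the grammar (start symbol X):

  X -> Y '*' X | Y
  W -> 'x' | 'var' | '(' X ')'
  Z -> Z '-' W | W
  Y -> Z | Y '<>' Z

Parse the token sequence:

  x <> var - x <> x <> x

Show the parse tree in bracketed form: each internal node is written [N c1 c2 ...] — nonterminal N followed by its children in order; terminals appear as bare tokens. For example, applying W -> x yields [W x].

X
Y
Y <> Z
Y <> Z <> Z
Y <> Z <> Z <> Z
Z <> Z <> Z <> Z
W <> Z <> Z <> Z
x <> Z <> Z <> Z
x <> Z - W <> Z <> Z
x <> W - W <> Z <> Z
x <> var - W <> Z <> Z
x <> var - x <> Z <> Z
x <> var - x <> W <> Z
x <> var - x <> x <> Z
x <> var - x <> x <> W
x <> var - x <> x <> x

[X [Y [Y [Y [Y [Z [W x]]] <> [Z [Z [W var]] - [W x]]] <> [Z [W x]]] <> [Z [W x]]]]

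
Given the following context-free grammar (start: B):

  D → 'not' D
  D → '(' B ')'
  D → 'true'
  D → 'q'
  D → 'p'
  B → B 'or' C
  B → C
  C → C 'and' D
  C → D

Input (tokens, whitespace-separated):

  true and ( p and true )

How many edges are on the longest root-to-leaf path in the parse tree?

7

[B [C [C [D true]] and [D ( [B [C [C [D p]] and [D true]]] )]]]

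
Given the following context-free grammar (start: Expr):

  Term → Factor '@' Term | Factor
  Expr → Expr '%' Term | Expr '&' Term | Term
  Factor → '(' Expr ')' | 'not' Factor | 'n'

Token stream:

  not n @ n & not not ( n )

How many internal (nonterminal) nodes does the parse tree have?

14

[Expr [Expr [Term [Factor not [Factor n]] @ [Term [Factor n]]]] & [Term [Factor not [Factor not [Factor ( [Expr [Term [Factor n]]] )]]]]]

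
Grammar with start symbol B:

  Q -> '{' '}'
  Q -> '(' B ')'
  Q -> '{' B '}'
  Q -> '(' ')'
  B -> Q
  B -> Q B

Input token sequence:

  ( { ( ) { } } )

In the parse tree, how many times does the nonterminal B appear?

[B [Q ( [B [Q { [B [Q ( )] [B [Q { }]]] }]] )]]

4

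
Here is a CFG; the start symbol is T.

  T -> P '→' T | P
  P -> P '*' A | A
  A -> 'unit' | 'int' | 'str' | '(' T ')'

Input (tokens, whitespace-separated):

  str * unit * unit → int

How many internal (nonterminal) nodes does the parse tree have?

[T [P [P [P [A str]] * [A unit]] * [A unit]] → [T [P [A int]]]]

10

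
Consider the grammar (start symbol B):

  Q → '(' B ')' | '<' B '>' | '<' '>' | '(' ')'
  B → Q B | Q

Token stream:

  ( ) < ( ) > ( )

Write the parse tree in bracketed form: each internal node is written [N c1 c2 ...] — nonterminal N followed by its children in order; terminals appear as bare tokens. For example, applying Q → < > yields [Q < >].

[B [Q ( )] [B [Q < [B [Q ( )]] >] [B [Q ( )]]]]

B
Q B
( ) B
( ) Q B
( ) < B > B
( ) < Q > B
( ) < ( ) > B
( ) < ( ) > Q
( ) < ( ) > ( )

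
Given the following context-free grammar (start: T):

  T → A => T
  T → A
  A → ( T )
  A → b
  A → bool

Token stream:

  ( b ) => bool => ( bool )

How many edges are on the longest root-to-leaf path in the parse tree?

[T [A ( [T [A b]] )] => [T [A bool] => [T [A ( [T [A bool]] )]]]]

6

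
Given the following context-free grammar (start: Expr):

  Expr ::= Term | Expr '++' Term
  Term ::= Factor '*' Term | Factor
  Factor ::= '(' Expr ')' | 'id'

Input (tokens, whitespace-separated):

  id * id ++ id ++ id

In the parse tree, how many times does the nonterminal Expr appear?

3

[Expr [Expr [Expr [Term [Factor id] * [Term [Factor id]]]] ++ [Term [Factor id]]] ++ [Term [Factor id]]]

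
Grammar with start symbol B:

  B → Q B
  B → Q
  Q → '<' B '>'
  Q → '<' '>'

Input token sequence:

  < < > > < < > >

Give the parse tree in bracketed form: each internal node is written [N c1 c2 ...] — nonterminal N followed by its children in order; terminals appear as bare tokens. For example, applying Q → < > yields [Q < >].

B
Q B
< B > B
< Q > B
< < > > B
< < > > Q
< < > > < B >
< < > > < Q >
< < > > < < > >

[B [Q < [B [Q < >]] >] [B [Q < [B [Q < >]] >]]]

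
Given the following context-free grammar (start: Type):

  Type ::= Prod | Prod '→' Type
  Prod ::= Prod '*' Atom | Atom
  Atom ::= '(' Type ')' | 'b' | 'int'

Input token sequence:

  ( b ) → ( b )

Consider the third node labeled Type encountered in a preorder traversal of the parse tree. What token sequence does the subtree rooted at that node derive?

[Type [Prod [Atom ( [Type [Prod [Atom b]]] )]] → [Type [Prod [Atom ( [Type [Prod [Atom b]]] )]]]]

( b )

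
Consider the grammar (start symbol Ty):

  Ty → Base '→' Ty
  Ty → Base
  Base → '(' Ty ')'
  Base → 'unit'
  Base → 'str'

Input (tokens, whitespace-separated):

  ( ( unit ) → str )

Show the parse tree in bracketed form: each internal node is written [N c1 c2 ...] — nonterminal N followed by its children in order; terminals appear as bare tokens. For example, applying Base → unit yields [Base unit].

Ty
Base
( Ty )
( Base → Ty )
( ( Ty ) → Ty )
( ( Base ) → Ty )
( ( unit ) → Ty )
( ( unit ) → Base )
( ( unit ) → str )

[Ty [Base ( [Ty [Base ( [Ty [Base unit]] )] → [Ty [Base str]]] )]]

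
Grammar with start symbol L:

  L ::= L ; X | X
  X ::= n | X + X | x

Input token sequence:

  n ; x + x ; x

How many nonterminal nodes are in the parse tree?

8

[L [L [L [X n]] ; [X [X x] + [X x]]] ; [X x]]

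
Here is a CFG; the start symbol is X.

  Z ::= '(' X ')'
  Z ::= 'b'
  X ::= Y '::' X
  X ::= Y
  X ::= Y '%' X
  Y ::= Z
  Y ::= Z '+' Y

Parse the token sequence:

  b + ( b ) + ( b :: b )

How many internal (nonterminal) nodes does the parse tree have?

16

[X [Y [Z b] + [Y [Z ( [X [Y [Z b]]] )] + [Y [Z ( [X [Y [Z b]] :: [X [Y [Z b]]]] )]]]]]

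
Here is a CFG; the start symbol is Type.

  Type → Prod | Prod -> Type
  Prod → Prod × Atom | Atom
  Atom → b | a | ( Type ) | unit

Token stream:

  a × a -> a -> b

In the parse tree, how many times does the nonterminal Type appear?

3

[Type [Prod [Prod [Atom a]] × [Atom a]] -> [Type [Prod [Atom a]] -> [Type [Prod [Atom b]]]]]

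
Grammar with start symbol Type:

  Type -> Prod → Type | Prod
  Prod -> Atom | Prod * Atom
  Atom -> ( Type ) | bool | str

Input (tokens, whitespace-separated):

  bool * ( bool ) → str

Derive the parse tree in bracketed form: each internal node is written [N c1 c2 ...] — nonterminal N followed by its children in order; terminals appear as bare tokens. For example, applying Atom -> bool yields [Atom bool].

Type
Prod → Type
Prod * Atom → Type
Atom * Atom → Type
bool * Atom → Type
bool * ( Type ) → Type
bool * ( Prod ) → Type
bool * ( Atom ) → Type
bool * ( bool ) → Type
bool * ( bool ) → Prod
bool * ( bool ) → Atom
bool * ( bool ) → str

[Type [Prod [Prod [Atom bool]] * [Atom ( [Type [Prod [Atom bool]]] )]] → [Type [Prod [Atom str]]]]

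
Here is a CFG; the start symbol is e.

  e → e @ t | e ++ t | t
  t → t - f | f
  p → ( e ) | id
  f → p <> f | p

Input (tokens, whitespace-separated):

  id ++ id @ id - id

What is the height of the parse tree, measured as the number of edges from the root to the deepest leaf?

6

[e [e [e [t [f [p id]]]] ++ [t [f [p id]]]] @ [t [t [f [p id]]] - [f [p id]]]]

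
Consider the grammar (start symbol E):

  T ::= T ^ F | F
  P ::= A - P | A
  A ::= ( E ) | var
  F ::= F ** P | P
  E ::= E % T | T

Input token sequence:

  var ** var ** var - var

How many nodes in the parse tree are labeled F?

3

[E [T [F [F [F [P [A var]]] ** [P [A var]]] ** [P [A var] - [P [A var]]]]]]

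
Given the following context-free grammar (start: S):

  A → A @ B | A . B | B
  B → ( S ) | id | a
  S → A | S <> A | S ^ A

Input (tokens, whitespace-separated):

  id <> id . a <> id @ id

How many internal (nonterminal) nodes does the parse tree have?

13

[S [S [S [A [B id]]] <> [A [A [B id]] . [B a]]] <> [A [A [B id]] @ [B id]]]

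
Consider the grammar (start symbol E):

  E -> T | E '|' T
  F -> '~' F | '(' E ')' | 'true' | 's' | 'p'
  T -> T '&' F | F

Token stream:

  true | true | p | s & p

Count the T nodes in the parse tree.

5

[E [E [E [E [T [F true]]] | [T [F true]]] | [T [F p]]] | [T [T [F s]] & [F p]]]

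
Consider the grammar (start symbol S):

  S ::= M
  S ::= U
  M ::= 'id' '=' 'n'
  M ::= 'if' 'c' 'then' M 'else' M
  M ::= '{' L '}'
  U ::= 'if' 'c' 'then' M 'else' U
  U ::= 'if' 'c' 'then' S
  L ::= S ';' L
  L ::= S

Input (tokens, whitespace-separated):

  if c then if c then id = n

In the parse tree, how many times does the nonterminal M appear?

[S [U if c then [S [U if c then [S [M id = n]]]]]]

1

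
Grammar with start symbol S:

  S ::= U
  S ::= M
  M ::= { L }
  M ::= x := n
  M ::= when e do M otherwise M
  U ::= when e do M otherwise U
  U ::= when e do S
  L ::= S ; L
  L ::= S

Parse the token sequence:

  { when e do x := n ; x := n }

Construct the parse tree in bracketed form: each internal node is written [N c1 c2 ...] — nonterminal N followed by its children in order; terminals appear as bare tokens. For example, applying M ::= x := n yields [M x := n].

S
M
{ L }
{ S ; L }
{ U ; L }
{ when e do S ; L }
{ when e do M ; L }
{ when e do x := n ; L }
{ when e do x := n ; S }
{ when e do x := n ; M }
{ when e do x := n ; x := n }

[S [M { [L [S [U when e do [S [M x := n]]]] ; [L [S [M x := n]]]] }]]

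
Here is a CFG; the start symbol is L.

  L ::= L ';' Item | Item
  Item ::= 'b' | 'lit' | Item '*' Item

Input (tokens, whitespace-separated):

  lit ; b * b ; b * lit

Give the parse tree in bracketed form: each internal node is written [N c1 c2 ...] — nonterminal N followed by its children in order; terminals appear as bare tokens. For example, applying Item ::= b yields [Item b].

L
L ; Item
L ; Item ; Item
Item ; Item ; Item
lit ; Item ; Item
lit ; Item * Item ; Item
lit ; b * Item ; Item
lit ; b * b ; Item
lit ; b * b ; Item * Item
lit ; b * b ; b * Item
lit ; b * b ; b * lit

[L [L [L [Item lit]] ; [Item [Item b] * [Item b]]] ; [Item [Item b] * [Item lit]]]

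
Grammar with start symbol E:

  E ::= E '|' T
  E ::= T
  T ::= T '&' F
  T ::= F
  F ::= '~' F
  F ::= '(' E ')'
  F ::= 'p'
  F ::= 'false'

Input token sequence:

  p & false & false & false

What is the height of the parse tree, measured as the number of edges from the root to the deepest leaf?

6

[E [T [T [T [T [F p]] & [F false]] & [F false]] & [F false]]]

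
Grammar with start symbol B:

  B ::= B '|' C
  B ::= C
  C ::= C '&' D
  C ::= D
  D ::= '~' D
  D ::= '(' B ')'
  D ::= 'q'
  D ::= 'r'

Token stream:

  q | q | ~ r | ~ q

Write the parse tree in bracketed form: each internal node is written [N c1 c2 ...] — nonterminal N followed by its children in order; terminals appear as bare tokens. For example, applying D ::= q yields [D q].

[B [B [B [B [C [D q]]] | [C [D q]]] | [C [D ~ [D r]]]] | [C [D ~ [D q]]]]

B
B | C
B | C | C
B | C | C | C
C | C | C | C
D | C | C | C
q | C | C | C
q | D | C | C
q | q | C | C
q | q | D | C
q | q | ~ D | C
q | q | ~ r | C
q | q | ~ r | D
q | q | ~ r | ~ D
q | q | ~ r | ~ q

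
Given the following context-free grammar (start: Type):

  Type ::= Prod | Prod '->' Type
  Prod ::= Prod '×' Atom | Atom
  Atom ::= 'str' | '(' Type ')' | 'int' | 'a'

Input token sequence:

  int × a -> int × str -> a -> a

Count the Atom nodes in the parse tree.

[Type [Prod [Prod [Atom int]] × [Atom a]] -> [Type [Prod [Prod [Atom int]] × [Atom str]] -> [Type [Prod [Atom a]] -> [Type [Prod [Atom a]]]]]]

6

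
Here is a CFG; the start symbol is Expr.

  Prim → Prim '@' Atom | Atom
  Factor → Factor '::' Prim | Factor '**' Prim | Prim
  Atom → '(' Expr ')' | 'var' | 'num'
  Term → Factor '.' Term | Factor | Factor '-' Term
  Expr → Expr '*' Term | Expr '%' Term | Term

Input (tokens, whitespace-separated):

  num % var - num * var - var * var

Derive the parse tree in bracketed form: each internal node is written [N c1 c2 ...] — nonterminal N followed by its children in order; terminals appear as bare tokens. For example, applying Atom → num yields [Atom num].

[Expr [Expr [Expr [Expr [Term [Factor [Prim [Atom num]]]]] % [Term [Factor [Prim [Atom var]]] - [Term [Factor [Prim [Atom num]]]]]] * [Term [Factor [Prim [Atom var]]] - [Term [Factor [Prim [Atom var]]]]]] * [Term [Factor [Prim [Atom var]]]]]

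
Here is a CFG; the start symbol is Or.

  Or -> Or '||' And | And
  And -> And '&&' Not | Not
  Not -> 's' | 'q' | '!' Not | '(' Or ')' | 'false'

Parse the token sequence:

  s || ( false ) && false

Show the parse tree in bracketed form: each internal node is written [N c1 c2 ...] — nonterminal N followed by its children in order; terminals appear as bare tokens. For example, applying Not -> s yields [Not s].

Or
Or || And
And || And
Not || And
s || And
s || And && Not
s || Not && Not
s || ( Or ) && Not
s || ( And ) && Not
s || ( Not ) && Not
s || ( false ) && Not
s || ( false ) && false

[Or [Or [And [Not s]]] || [And [And [Not ( [Or [And [Not false]]] )]] && [Not false]]]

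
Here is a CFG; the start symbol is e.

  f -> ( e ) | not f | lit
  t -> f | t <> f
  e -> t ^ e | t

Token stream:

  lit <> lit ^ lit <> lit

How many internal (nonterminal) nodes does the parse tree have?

10

[e [t [t [f lit]] <> [f lit]] ^ [e [t [t [f lit]] <> [f lit]]]]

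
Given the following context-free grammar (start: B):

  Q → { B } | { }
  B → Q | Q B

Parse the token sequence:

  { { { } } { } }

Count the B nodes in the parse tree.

[B [Q { [B [Q { [B [Q { }]] }] [B [Q { }]]] }]]

4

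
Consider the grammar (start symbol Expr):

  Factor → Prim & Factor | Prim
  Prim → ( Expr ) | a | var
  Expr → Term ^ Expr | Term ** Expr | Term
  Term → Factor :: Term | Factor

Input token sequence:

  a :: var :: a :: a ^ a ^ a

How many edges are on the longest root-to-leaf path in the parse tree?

7

[Expr [Term [Factor [Prim a]] :: [Term [Factor [Prim var]] :: [Term [Factor [Prim a]] :: [Term [Factor [Prim a]]]]]] ^ [Expr [Term [Factor [Prim a]]] ^ [Expr [Term [Factor [Prim a]]]]]]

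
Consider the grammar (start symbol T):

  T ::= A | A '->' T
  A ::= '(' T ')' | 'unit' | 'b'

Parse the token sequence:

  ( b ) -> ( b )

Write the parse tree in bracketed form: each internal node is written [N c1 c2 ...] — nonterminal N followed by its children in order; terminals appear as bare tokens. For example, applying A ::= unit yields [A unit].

T
A -> T
( T ) -> T
( A ) -> T
( b ) -> T
( b ) -> A
( b ) -> ( T )
( b ) -> ( A )
( b ) -> ( b )

[T [A ( [T [A b]] )] -> [T [A ( [T [A b]] )]]]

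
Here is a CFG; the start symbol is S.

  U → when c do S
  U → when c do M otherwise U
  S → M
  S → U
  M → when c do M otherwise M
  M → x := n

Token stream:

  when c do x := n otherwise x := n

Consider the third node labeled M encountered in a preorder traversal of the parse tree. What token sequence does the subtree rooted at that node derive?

[S [M when c do [M x := n] otherwise [M x := n]]]

x := n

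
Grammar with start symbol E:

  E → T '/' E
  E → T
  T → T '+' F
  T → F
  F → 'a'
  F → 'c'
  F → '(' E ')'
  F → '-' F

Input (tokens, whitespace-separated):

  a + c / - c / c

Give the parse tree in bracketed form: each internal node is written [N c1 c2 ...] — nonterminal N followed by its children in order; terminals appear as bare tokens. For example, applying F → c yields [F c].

E
T / E
T + F / E
F + F / E
a + F / E
a + c / E
a + c / T / E
a + c / F / E
a + c / - F / E
a + c / - c / E
a + c / - c / T
a + c / - c / F
a + c / - c / c

[E [T [T [F a]] + [F c]] / [E [T [F - [F c]]] / [E [T [F c]]]]]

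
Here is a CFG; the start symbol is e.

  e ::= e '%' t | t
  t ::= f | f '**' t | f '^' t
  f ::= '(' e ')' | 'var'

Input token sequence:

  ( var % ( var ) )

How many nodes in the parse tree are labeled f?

4

[e [t [f ( [e [e [t [f var]]] % [t [f ( [e [t [f var]]] )]]] )]]]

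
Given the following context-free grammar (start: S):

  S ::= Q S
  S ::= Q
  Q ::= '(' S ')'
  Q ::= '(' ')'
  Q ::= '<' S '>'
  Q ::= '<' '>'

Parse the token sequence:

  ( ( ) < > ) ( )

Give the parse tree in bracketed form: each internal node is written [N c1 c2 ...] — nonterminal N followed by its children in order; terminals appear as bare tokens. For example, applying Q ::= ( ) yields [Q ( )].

[S [Q ( [S [Q ( )] [S [Q < >]]] )] [S [Q ( )]]]

S
Q S
( S ) S
( Q S ) S
( ( ) S ) S
( ( ) Q ) S
( ( ) < > ) S
( ( ) < > ) Q
( ( ) < > ) ( )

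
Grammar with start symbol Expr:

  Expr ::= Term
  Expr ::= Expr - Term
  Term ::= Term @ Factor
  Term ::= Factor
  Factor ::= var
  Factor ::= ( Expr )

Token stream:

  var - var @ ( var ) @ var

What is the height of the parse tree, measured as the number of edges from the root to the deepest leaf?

[Expr [Expr [Term [Factor var]]] - [Term [Term [Term [Factor var]] @ [Factor ( [Expr [Term [Factor var]]] )]] @ [Factor var]]]

7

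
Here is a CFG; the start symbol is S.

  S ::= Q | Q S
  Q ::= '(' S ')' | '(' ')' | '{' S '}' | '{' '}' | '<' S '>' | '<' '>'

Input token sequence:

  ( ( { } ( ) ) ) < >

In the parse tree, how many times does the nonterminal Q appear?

5

[S [Q ( [S [Q ( [S [Q { }] [S [Q ( )]]] )]] )] [S [Q < >]]]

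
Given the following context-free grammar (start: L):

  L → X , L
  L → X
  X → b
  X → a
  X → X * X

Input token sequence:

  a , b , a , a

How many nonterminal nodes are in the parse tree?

[L [X a] , [L [X b] , [L [X a] , [L [X a]]]]]

8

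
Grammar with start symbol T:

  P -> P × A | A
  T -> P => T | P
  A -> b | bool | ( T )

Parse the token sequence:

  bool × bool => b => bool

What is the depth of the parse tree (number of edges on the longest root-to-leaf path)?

[T [P [P [A bool]] × [A bool]] => [T [P [A b]] => [T [P [A bool]]]]]

5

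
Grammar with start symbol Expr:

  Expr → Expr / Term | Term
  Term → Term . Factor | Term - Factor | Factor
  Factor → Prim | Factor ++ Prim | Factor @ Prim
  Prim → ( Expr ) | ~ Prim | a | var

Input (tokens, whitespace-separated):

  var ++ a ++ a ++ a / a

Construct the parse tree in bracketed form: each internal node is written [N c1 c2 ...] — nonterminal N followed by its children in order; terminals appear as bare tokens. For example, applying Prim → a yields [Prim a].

[Expr [Expr [Term [Factor [Factor [Factor [Factor [Prim var]] ++ [Prim a]] ++ [Prim a]] ++ [Prim a]]]] / [Term [Factor [Prim a]]]]

Expr
Expr / Term
Term / Term
Factor / Term
Factor ++ Prim / Term
Factor ++ Prim ++ Prim / Term
Factor ++ Prim ++ Prim ++ Prim / Term
Prim ++ Prim ++ Prim ++ Prim / Term
var ++ Prim ++ Prim ++ Prim / Term
var ++ a ++ Prim ++ Prim / Term
var ++ a ++ a ++ Prim / Term
var ++ a ++ a ++ a / Term
var ++ a ++ a ++ a / Factor
var ++ a ++ a ++ a / Prim
var ++ a ++ a ++ a / a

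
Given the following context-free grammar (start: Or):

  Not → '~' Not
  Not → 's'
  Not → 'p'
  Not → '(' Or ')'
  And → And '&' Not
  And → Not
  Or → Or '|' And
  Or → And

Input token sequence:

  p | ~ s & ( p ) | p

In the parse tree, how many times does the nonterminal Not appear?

[Or [Or [Or [And [Not p]]] | [And [And [Not ~ [Not s]]] & [Not ( [Or [And [Not p]]] )]]] | [And [Not p]]]

6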